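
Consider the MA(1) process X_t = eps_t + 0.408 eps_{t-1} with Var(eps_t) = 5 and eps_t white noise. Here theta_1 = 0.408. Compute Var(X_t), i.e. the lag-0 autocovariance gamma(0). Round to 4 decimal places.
\gamma(0) = 5.8323

For an MA(q) process X_t = eps_t + sum_i theta_i eps_{t-i} with
Var(eps_t) = sigma^2, the variance is
  gamma(0) = sigma^2 * (1 + sum_i theta_i^2).
  sum_i theta_i^2 = (0.408)^2 = 0.166464.
  gamma(0) = 5 * (1 + 0.166464) = 5 * 1.166464 = 5.83232, which rounds to 5.8323.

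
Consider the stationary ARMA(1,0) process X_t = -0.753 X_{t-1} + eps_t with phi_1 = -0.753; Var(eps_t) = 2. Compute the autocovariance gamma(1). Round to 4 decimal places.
\gamma(1) = -3.4781

Multiply the model equation by X_{t-k} and take expectations. With theta_0 = psi_0 = 1 and psi_j the MA(infinity) weights, this gives
  gamma(k) - sum_i phi_i gamma(k-i) = c_k,
  c_k = sigma^2 * sum_{j=k..q} theta_j psi_{j-k}   (c_k = 0 for k > q),
using gamma(-m) = gamma(m).
Pure AR (q = 0): c_0 = sigma^2 = 2, c_k = 0 for k >= 1.
Equations for k = 0 and k = 1 (AR order 1):
  gamma(0) = phi_1 gamma(1) + c_0
  gamma(1) = phi_1 gamma(0) + c_1
Substituting the second into the first: gamma(0) (1 - phi_1^2) = c_0 + phi_1 c_1, so
  gamma(0) = c_0 / (1 - phi_1^2) = 2 / (1 - (-0.753)^2) = 2 / 0.432991 = 4.619034.
  gamma(1) = phi_1 gamma(0) = (-0.753)(4.619034) = -3.478132.
Therefore gamma(1) = -3.4781 (to 4 decimal places).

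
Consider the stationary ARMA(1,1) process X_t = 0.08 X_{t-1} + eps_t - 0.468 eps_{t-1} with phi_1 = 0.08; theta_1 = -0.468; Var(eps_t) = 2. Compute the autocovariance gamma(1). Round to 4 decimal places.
\gamma(1) = -0.7518

Multiply the model equation by X_{t-k} and take expectations. With theta_0 = psi_0 = 1 and psi_j the MA(infinity) weights, this gives
  gamma(k) - sum_i phi_i gamma(k-i) = c_k,
  c_k = sigma^2 * sum_{j=k..q} theta_j psi_{j-k}   (c_k = 0 for k > q),
using gamma(-m) = gamma(m).
psi-weights needed (psi_j = theta_j + sum_i phi_i psi_{j-i}):
  psi_1 = theta_1 + phi_1 = -0.468 + (0.08) = -0.388
Right-hand sides:
  c_0 = sigma^2 (1 + theta_1 psi_1) = 2 * (1 + (-0.468)(-0.388)) = 2 * 1.181584 = 2.363168
  c_1 = sigma^2 theta_1 = 2 * (-0.468) = -0.936
  c_2 = 0
Equations for k = 0 and k = 1 (AR order 1):
  gamma(0) = phi_1 gamma(1) + c_0
  gamma(1) = phi_1 gamma(0) + c_1
Substituting the second into the first: gamma(0) (1 - phi_1^2) = c_0 + phi_1 c_1, so
  gamma(0) = (c_0 + phi_1 c_1) / (1 - phi_1^2) = (2.363168 + (0.08)(-0.936)) / (1 - (0.08)^2) = 2.288288 / 0.9936 = 2.303027.
  gamma(1) = phi_1 gamma(0) + c_1 = (0.08)(2.303027) + (-0.936) = -0.751758.
Therefore gamma(1) = -0.7518 (to 4 decimal places).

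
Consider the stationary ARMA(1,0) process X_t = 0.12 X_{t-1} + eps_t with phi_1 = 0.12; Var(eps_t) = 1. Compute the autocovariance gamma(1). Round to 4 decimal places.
\gamma(1) = 0.1218

Multiply the model equation by X_{t-k} and take expectations. With theta_0 = psi_0 = 1 and psi_j the MA(infinity) weights, this gives
  gamma(k) - sum_i phi_i gamma(k-i) = c_k,
  c_k = sigma^2 * sum_{j=k..q} theta_j psi_{j-k}   (c_k = 0 for k > q),
using gamma(-m) = gamma(m).
Pure AR (q = 0): c_0 = sigma^2 = 1, c_k = 0 for k >= 1.
Equations for k = 0 and k = 1 (AR order 1):
  gamma(0) = phi_1 gamma(1) + c_0
  gamma(1) = phi_1 gamma(0) + c_1
Substituting the second into the first: gamma(0) (1 - phi_1^2) = c_0 + phi_1 c_1, so
  gamma(0) = c_0 / (1 - phi_1^2) = 1 / (1 - (0.12)^2) = 1 / 0.9856 = 1.01461.
  gamma(1) = phi_1 gamma(0) = (0.12)(1.01461) = 0.121753.
Therefore gamma(1) = 0.1218 (to 4 decimal places).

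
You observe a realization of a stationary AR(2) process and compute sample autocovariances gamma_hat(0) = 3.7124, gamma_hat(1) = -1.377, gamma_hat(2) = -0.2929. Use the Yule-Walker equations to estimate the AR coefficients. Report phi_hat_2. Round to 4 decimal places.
\hat\phi_{2} = -0.2510

The Yule-Walker equations for an AR(p) process read, in matrix form,
  Gamma_p phi = r_p,   with   (Gamma_p)_{ij} = gamma(|i - j|),
                       (r_p)_i = gamma(i),   i,j = 1..p.
Substitute the sample gammas (Toeplitz matrix and right-hand side of size 2):
  Gamma_p = [[3.7124, -1.377], [-1.377, 3.7124]]
  r_p     = [-1.377, -0.2929]
Written out:
  3.7124 phi_1 - 1.377 phi_2 = -1.377
  -1.377 phi_1 + 3.7124 phi_2 = -0.2929
Solve by Cramer's rule:
  det = gamma(0)^2 - gamma(1)^2 = (3.7124)^2 - (-1.377)^2 = 13.78191376 - 1.896129 = 11.88578476
  phi_hat_1 = [gamma(1) gamma(0) - gamma(1) gamma(2)] / det = [(-1.377)(3.7124) - (-1.377)(-0.2929)] / 11.88578476 = -5.5152981 / 11.88578476 = -0.464
  phi_hat_2 = [gamma(0) gamma(2) - gamma(1)^2] / det = [(3.7124)(-0.2929) - (-1.377)^2] / 11.88578476 = -2.98349096 / 11.88578476 = -0.251
So phi_hat = [-0.4640, -0.2510].
Therefore phi_hat_2 = -0.2510.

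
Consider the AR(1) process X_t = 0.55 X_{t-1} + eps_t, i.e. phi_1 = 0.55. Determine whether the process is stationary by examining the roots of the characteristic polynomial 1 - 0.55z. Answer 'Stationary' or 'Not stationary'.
\text{Stationary}

The AR(p) characteristic polynomial is P(z) = 1 - 0.55z.
Stationarity requires all roots to lie outside the unit circle, i.e. |z| > 1 for every root.
This is linear in z: 1 + (-0.55) z = 0  =>  z = -1/(-0.55) = 1.818182,  |z| = 1.818182.
Moduli of all roots: 1.8182.
All moduli strictly greater than 1? Yes.
Verdict: Stationary.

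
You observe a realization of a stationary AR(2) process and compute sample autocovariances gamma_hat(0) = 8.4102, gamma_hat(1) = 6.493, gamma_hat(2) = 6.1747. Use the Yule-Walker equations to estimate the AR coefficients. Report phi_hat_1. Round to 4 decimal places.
\hat\phi_{1} = 0.5080

The Yule-Walker equations for an AR(p) process read, in matrix form,
  Gamma_p phi = r_p,   with   (Gamma_p)_{ij} = gamma(|i - j|),
                       (r_p)_i = gamma(i),   i,j = 1..p.
Substitute the sample gammas (Toeplitz matrix and right-hand side of size 2):
  Gamma_p = [[8.4102, 6.493], [6.493, 8.4102]]
  r_p     = [6.493, 6.1747]
Written out:
  8.4102 phi_1 + 6.493 phi_2 = 6.493
  6.493 phi_1 + 8.4102 phi_2 = 6.1747
Solve by Cramer's rule:
  det = gamma(0)^2 - gamma(1)^2 = (8.4102)^2 - (6.493)^2 = 70.73146404 - 42.159049 = 28.57241504
  phi_hat_1 = [gamma(1) gamma(0) - gamma(1) gamma(2)] / det = [(6.493)(8.4102) - (6.493)(6.1747)] / 28.57241504 = 14.5151015 / 28.57241504 = 0.508
  phi_hat_2 = [gamma(0) gamma(2) - gamma(1)^2] / det = [(8.4102)(6.1747) - (6.493)^2] / 28.57241504 = 9.77141294 / 28.57241504 = 0.342
So phi_hat = [0.5080, 0.3420].
Therefore phi_hat_1 = 0.5080.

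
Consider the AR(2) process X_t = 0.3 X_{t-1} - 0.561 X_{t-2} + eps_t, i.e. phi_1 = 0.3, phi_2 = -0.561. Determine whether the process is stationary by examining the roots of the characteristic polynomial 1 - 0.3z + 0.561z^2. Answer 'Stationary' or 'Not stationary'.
\text{Stationary}

The AR(p) characteristic polynomial is P(z) = 1 - 0.3z + 0.561z^2.
Stationarity requires all roots to lie outside the unit circle, i.e. |z| > 1 for every root.
Set 1 + (-0.3) z + (0.561) z^2 = 0, i.e. a z^2 + b z + c = 0 with a = 0.561, b = -0.3, c = 1.
Discriminant D = b^2 - 4ac = (-0.3)^2 - 4*(0.561)*1 = 0.09 - (2.244) = -2.154.
D < 0, so the roots are the complex-conjugate pair z = (-b +/- i sqrt(-D)) / (2a) = 0.2674 +/- 1.3081i.
For a conjugate pair |z|^2 = z * conj(z) = (product of roots) = c/a = 1/(0.561) = 1.782531, so |z| = sqrt(1.782531) = 1.3351 for both roots.
Moduli of all roots: 1.3351, 1.3351.
All moduli strictly greater than 1? Yes.
Verdict: Stationary.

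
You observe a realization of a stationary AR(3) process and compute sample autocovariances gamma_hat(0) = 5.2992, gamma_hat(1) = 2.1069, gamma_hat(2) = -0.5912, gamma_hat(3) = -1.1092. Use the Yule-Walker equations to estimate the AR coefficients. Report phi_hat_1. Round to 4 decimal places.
\hat\phi_{1} = 0.5150

The Yule-Walker equations for an AR(p) process read, in matrix form,
  Gamma_p phi = r_p,   with   (Gamma_p)_{ij} = gamma(|i - j|),
                       (r_p)_i = gamma(i),   i,j = 1..p.
Substitute the sample gammas (Toeplitz matrix and right-hand side of size 3):
  Gamma_p = [[5.2992, 2.1069, -0.5912], [2.1069, 5.2992, 2.1069], [-0.5912, 2.1069, 5.2992]]
  r_p     = [2.1069, -0.5912, -1.1092]
Written out (R1..R3):
  (R1) 5.2992 phi_1 + 2.1069 phi_2 - 0.5912 phi_3 = 2.1069
  (R2) 2.1069 phi_1 + 5.2992 phi_2 + 2.1069 phi_3 = -0.5912
  (R3) -0.5912 phi_1 + 2.1069 phi_2 + 5.2992 phi_3 = -1.1092
Gaussian elimination:
  R2 <- R2 - (2.1069/5.2992) R1 = R2 - (0.397588) R1:  4.461521 phi_2 + 2.341954 phi_3 = -1.428879
  R3 <- R3 - (-0.5912/5.2992) R1 = R3 - (-0.111564) R1:  2.341954 phi_2 + 5.233243 phi_3 = -0.874146
  R3 <- R3 - (2.341954/4.461521) R2 = R3 - (0.524923) R2:  4.003898 phi_3 = -0.124095
Back-substitution:
  phi_hat_3 = -0.124095 / 4.003898 = -0.030993
  phi_hat_2 = (-1.428879 - (2.341954)(-0.030993)) / 4.461521 = -0.303998
  phi_hat_1 = (2.1069 - (2.1069)(-0.303998) - (-0.5912)(-0.030993)) / 5.2992 = 0.514997
So phi_hat = [0.5150, -0.3040, -0.0310].
Therefore phi_hat_1 = 0.5150.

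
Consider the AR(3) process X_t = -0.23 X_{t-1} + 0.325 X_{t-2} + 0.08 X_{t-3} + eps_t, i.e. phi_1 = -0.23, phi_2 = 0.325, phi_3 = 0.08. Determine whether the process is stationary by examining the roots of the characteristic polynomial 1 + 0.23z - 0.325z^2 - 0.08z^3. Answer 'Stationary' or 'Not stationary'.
\text{Stationary}

The AR(p) characteristic polynomial is P(z) = 1 + 0.23z - 0.325z^2 - 0.08z^3.
Stationarity requires all roots to lie outside the unit circle, i.e. |z| > 1 for every root.
Degree 3: look for a simple real root z0 first, then factor out (1 - z/z0) and solve the remaining quadratic.
Testing z0 = -4: P(-4) = 1 + (0.23)(-4) + (-0.325)(-4)^2 + (-0.08)(-4)^3
  = 1 + (-0.92) + (-5.2) + (5.12) = 0.  So z_0 = -4 is a root, |z_0| = 4.
Divide out the factor (1 + 0.25 z) = (1 - z/z0) (since 1/z0 = -0.25):
  P(z) = (1 + 0.25 z)(1 + (-0.02) z + (-0.32) z^2)
  [check: z-coef -0.02 - (-0.25) = 0.23; z^2-coef -0.32 - (-0.25)(-0.02) = -0.325; z^3-coef -(-0.25)(-0.32) = -0.08.]
Remaining roots from the quadratic factor 1 + (-0.02) z + (-0.32) z^2:
  Set 1 + (-0.02) z + (-0.32) z^2 = 0, i.e. a z^2 + b z + c = 0 with a = -0.32, b = -0.02, c = 1.
  Discriminant D = b^2 - 4ac = (-0.02)^2 - 4*(-0.32)*1 = 0.0004 - (-1.28) = 1.2804.
  D >= 0, so the roots are real: z = (-b +/- sqrt(D)) / (2a) = (0.02 +/- 1.131548) / (-0.64).
    z_1 = (0.02 + 1.131548) / (-0.64) = -1.7993,   |z_1| = 1.7993.
    z_2 = (0.02 - 1.131548) / (-0.64) = 1.7368,   |z_2| = 1.7368.
Moduli of all roots: 4.0000, 1.7993, 1.7368.
All moduli strictly greater than 1? Yes.
Verdict: Stationary.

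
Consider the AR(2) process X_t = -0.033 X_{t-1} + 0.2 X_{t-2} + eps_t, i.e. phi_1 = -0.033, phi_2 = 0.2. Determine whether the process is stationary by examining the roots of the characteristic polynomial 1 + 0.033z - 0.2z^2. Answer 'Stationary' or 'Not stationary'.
\text{Stationary}

The AR(p) characteristic polynomial is P(z) = 1 + 0.033z - 0.2z^2.
Stationarity requires all roots to lie outside the unit circle, i.e. |z| > 1 for every root.
Set 1 + (0.033) z + (-0.2) z^2 = 0, i.e. a z^2 + b z + c = 0 with a = -0.2, b = 0.033, c = 1.
Discriminant D = b^2 - 4ac = (0.033)^2 - 4*(-0.2)*1 = 0.001089 - (-0.8) = 0.801089.
D >= 0, so the roots are real: z = (-b +/- sqrt(D)) / (2a) = (-0.033 +/- 0.895036) / (-0.4).
  z_1 = (-0.033 + 0.895036) / (-0.4) = -2.1551,   |z_1| = 2.1551.
  z_2 = (-0.033 - 0.895036) / (-0.4) = 2.3201,   |z_2| = 2.3201.
Moduli of all roots: 2.1551, 2.3201.
All moduli strictly greater than 1? Yes.
Verdict: Stationary.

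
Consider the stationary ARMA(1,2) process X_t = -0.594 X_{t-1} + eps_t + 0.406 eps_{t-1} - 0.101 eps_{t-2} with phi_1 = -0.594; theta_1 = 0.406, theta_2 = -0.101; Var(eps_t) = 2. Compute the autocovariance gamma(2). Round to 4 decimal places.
\gamma(2) = 0.0239

Multiply the model equation by X_{t-k} and take expectations. With theta_0 = psi_0 = 1 and psi_j the MA(infinity) weights, this gives
  gamma(k) - sum_i phi_i gamma(k-i) = c_k,
  c_k = sigma^2 * sum_{j=k..q} theta_j psi_{j-k}   (c_k = 0 for k > q),
using gamma(-m) = gamma(m).
psi-weights needed (psi_j = theta_j + sum_i phi_i psi_{j-i}):
  psi_1 = theta_1 + phi_1 = 0.406 + (-0.594) = -0.188
  psi_2 = theta_2 + phi_1 psi_1 = -0.101 + (-0.594)(-0.188) = 0.010672
Right-hand sides:
  c_0 = sigma^2 (1 + theta_1 psi_1 + theta_2 psi_2) = 2 * (1 + (0.406)(-0.188) + (-0.101)(0.010672)) = 2 * 0.922594 = 1.845188
  c_1 = sigma^2 (theta_1 + theta_2 psi_1) = 2 * (0.406 + (-0.101)(-0.188)) = 0.849976
  c_2 = sigma^2 theta_2 = 2 * (-0.101) = -0.202
Equations for k = 0 and k = 1 (AR order 1):
  gamma(0) = phi_1 gamma(1) + c_0
  gamma(1) = phi_1 gamma(0) + c_1
Substituting the second into the first: gamma(0) (1 - phi_1^2) = c_0 + phi_1 c_1, so
  gamma(0) = (c_0 + phi_1 c_1) / (1 - phi_1^2) = (1.845188 + (-0.594)(0.849976)) / (1 - (-0.594)^2) = 1.340303 / 0.647164 = 2.07104.
  gamma(1) = phi_1 gamma(0) + c_1 = (-0.594)(2.07104) + (0.849976) = -0.380222.
For k = 2: gamma(2) = phi_1 gamma(1) + c_2
  = (-0.594)(-0.380222) + (-0.202) = 0.023852.
Therefore gamma(2) = 0.0239 (to 4 decimal places).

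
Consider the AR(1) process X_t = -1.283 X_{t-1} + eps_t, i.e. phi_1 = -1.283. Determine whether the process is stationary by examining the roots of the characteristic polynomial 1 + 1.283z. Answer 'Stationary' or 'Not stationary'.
\text{Not stationary}

The AR(p) characteristic polynomial is P(z) = 1 + 1.283z.
Stationarity requires all roots to lie outside the unit circle, i.e. |z| > 1 for every root.
This is linear in z: 1 + (1.283) z = 0  =>  z = -1/(1.283) = -0.779423,  |z| = 0.779423.
Moduli of all roots: 0.7794.
All moduli strictly greater than 1? No.
Verdict: Not stationary.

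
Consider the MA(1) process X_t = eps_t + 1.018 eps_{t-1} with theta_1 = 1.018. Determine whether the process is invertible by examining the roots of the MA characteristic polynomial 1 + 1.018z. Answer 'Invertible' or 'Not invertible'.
\text{Not invertible}

The MA(q) characteristic polynomial is P(z) = 1 + 1.018z.
Invertibility requires all roots to lie outside the unit circle, i.e. |z| > 1 for every root.
This is linear in z: 1 + (1.018) z = 0  =>  z = -1/(1.018) = -0.982318,  |z| = 0.982318.
Moduli of all roots: 0.9823.
All moduli strictly greater than 1? No.
Verdict: Not invertible.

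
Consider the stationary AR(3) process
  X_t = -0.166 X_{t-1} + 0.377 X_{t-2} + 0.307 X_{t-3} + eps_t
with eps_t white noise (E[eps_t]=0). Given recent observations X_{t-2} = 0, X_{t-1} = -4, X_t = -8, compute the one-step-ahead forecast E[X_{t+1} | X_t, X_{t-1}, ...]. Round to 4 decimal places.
E[X_{t+1} \mid \mathcal F_t] = -0.1800

For an AR(p) model X_t = c + sum_i phi_i X_{t-i} + eps_t, the
one-step-ahead conditional mean is
  E[X_{t+1} | X_t, ...] = c + sum_i phi_i X_{t+1-i}.
Substitute known values:
  E[X_{t+1} | ...] = (-0.166) * (-8) + (0.377) * (-4) + (0.307) * (0)
                   = -0.1800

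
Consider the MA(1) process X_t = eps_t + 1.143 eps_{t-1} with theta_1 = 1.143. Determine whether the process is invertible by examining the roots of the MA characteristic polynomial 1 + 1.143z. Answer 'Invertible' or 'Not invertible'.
\text{Not invertible}

The MA(q) characteristic polynomial is P(z) = 1 + 1.143z.
Invertibility requires all roots to lie outside the unit circle, i.e. |z| > 1 for every root.
This is linear in z: 1 + (1.143) z = 0  =>  z = -1/(1.143) = -0.874891,  |z| = 0.874891.
Moduli of all roots: 0.8749.
All moduli strictly greater than 1? No.
Verdict: Not invertible.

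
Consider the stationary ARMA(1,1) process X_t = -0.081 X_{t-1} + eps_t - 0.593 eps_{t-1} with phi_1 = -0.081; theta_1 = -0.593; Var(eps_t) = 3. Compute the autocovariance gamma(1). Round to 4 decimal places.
\gamma(1) = -2.1331

Multiply the model equation by X_{t-k} and take expectations. With theta_0 = psi_0 = 1 and psi_j the MA(infinity) weights, this gives
  gamma(k) - sum_i phi_i gamma(k-i) = c_k,
  c_k = sigma^2 * sum_{j=k..q} theta_j psi_{j-k}   (c_k = 0 for k > q),
using gamma(-m) = gamma(m).
psi-weights needed (psi_j = theta_j + sum_i phi_i psi_{j-i}):
  psi_1 = theta_1 + phi_1 = -0.593 + (-0.081) = -0.674
Right-hand sides:
  c_0 = sigma^2 (1 + theta_1 psi_1) = 3 * (1 + (-0.593)(-0.674)) = 3 * 1.399682 = 4.199046
  c_1 = sigma^2 theta_1 = 3 * (-0.593) = -1.779
  c_2 = 0
Equations for k = 0 and k = 1 (AR order 1):
  gamma(0) = phi_1 gamma(1) + c_0
  gamma(1) = phi_1 gamma(0) + c_1
Substituting the second into the first: gamma(0) (1 - phi_1^2) = c_0 + phi_1 c_1, so
  gamma(0) = (c_0 + phi_1 c_1) / (1 - phi_1^2) = (4.199046 + (-0.081)(-1.779)) / (1 - (-0.081)^2) = 4.343145 / 0.993439 = 4.371829.
  gamma(1) = phi_1 gamma(0) + c_1 = (-0.081)(4.371829) + (-1.779) = -2.133118.
Therefore gamma(1) = -2.1331 (to 4 decimal places).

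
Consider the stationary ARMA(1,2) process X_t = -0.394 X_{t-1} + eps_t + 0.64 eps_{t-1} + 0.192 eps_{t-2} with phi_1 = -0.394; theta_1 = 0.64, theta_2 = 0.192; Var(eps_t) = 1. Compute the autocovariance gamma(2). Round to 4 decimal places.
\gamma(2) = 0.0875

Multiply the model equation by X_{t-k} and take expectations. With theta_0 = psi_0 = 1 and psi_j the MA(infinity) weights, this gives
  gamma(k) - sum_i phi_i gamma(k-i) = c_k,
  c_k = sigma^2 * sum_{j=k..q} theta_j psi_{j-k}   (c_k = 0 for k > q),
using gamma(-m) = gamma(m).
psi-weights needed (psi_j = theta_j + sum_i phi_i psi_{j-i}):
  psi_1 = theta_1 + phi_1 = 0.64 + (-0.394) = 0.246
  psi_2 = theta_2 + phi_1 psi_1 = 0.192 + (-0.394)(0.246) = 0.095076
Right-hand sides:
  c_0 = sigma^2 (1 + theta_1 psi_1 + theta_2 psi_2) = 1 * (1 + (0.64)(0.246) + (0.192)(0.095076)) = 1 * 1.175695 = 1.175695
  c_1 = sigma^2 (theta_1 + theta_2 psi_1) = 1 * (0.64 + (0.192)(0.246)) = 0.687232
  c_2 = sigma^2 theta_2 = 1 * (0.192) = 0.192
Equations for k = 0 and k = 1 (AR order 1):
  gamma(0) = phi_1 gamma(1) + c_0
  gamma(1) = phi_1 gamma(0) + c_1
Substituting the second into the first: gamma(0) (1 - phi_1^2) = c_0 + phi_1 c_1, so
  gamma(0) = (c_0 + phi_1 c_1) / (1 - phi_1^2) = (1.175695 + (-0.394)(0.687232)) / (1 - (-0.394)^2) = 0.904925 / 0.844764 = 1.071217.
  gamma(1) = phi_1 gamma(0) + c_1 = (-0.394)(1.071217) + (0.687232) = 0.265173.
For k = 2: gamma(2) = phi_1 gamma(1) + c_2
  = (-0.394)(0.265173) + (0.192) = 0.087522.
Therefore gamma(2) = 0.0875 (to 4 decimal places).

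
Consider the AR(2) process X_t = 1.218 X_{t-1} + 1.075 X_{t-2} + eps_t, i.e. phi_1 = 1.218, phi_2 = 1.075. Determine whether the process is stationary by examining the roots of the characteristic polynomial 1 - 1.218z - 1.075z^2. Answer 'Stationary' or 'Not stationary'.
\text{Not stationary}

The AR(p) characteristic polynomial is P(z) = 1 - 1.218z - 1.075z^2.
Stationarity requires all roots to lie outside the unit circle, i.e. |z| > 1 for every root.
Set 1 + (-1.218) z + (-1.075) z^2 = 0, i.e. a z^2 + b z + c = 0 with a = -1.075, b = -1.218, c = 1.
Discriminant D = b^2 - 4ac = (-1.218)^2 - 4*(-1.075)*1 = 1.483524 - (-4.3) = 5.783524.
D >= 0, so the roots are real: z = (-b +/- sqrt(D)) / (2a) = (1.218 +/- 2.404896) / (-2.15).
  z_1 = (1.218 + 2.404896) / (-2.15) = -1.6851,   |z_1| = 1.6851.
  z_2 = (1.218 - 2.404896) / (-2.15) = 0.552,   |z_2| = 0.552.
Moduli of all roots: 1.6851, 0.5520.
All moduli strictly greater than 1? No.
Verdict: Not stationary.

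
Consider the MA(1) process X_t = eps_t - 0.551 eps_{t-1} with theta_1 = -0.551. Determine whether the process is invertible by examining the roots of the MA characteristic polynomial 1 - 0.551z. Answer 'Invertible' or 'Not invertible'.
\text{Invertible}

The MA(q) characteristic polynomial is P(z) = 1 - 0.551z.
Invertibility requires all roots to lie outside the unit circle, i.e. |z| > 1 for every root.
This is linear in z: 1 + (-0.551) z = 0  =>  z = -1/(-0.551) = 1.814882,  |z| = 1.814882.
Moduli of all roots: 1.8149.
All moduli strictly greater than 1? Yes.
Verdict: Invertible.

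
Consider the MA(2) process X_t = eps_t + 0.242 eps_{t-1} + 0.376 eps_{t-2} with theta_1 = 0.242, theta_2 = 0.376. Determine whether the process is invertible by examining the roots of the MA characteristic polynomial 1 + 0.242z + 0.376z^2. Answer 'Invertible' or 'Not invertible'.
\text{Invertible}

The MA(q) characteristic polynomial is P(z) = 1 + 0.242z + 0.376z^2.
Invertibility requires all roots to lie outside the unit circle, i.e. |z| > 1 for every root.
Set 1 + (0.242) z + (0.376) z^2 = 0, i.e. a z^2 + b z + c = 0 with a = 0.376, b = 0.242, c = 1.
Discriminant D = b^2 - 4ac = (0.242)^2 - 4*(0.376)*1 = 0.058564 - (1.504) = -1.445436.
D < 0, so the roots are the complex-conjugate pair z = (-b +/- i sqrt(-D)) / (2a) = -0.3218 +/- 1.5988i.
For a conjugate pair |z|^2 = z * conj(z) = (product of roots) = c/a = 1/(0.376) = 2.659574, so |z| = sqrt(2.659574) = 1.6308 for both roots.
Moduli of all roots: 1.6308, 1.6308.
All moduli strictly greater than 1? Yes.
Verdict: Invertible.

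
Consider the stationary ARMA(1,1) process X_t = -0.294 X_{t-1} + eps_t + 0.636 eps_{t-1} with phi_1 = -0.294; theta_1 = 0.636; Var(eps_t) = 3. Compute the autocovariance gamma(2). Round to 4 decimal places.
\gamma(2) = -0.2684

Multiply the model equation by X_{t-k} and take expectations. With theta_0 = psi_0 = 1 and psi_j the MA(infinity) weights, this gives
  gamma(k) - sum_i phi_i gamma(k-i) = c_k,
  c_k = sigma^2 * sum_{j=k..q} theta_j psi_{j-k}   (c_k = 0 for k > q),
using gamma(-m) = gamma(m).
psi-weights needed (psi_j = theta_j + sum_i phi_i psi_{j-i}):
  psi_1 = theta_1 + phi_1 = 0.636 + (-0.294) = 0.342
Right-hand sides:
  c_0 = sigma^2 (1 + theta_1 psi_1) = 3 * (1 + (0.636)(0.342)) = 3 * 1.217512 = 3.652536
  c_1 = sigma^2 theta_1 = 3 * (0.636) = 1.908
  c_2 = 0
Equations for k = 0 and k = 1 (AR order 1):
  gamma(0) = phi_1 gamma(1) + c_0
  gamma(1) = phi_1 gamma(0) + c_1
Substituting the second into the first: gamma(0) (1 - phi_1^2) = c_0 + phi_1 c_1, so
  gamma(0) = (c_0 + phi_1 c_1) / (1 - phi_1^2) = (3.652536 + (-0.294)(1.908)) / (1 - (-0.294)^2) = 3.091584 / 0.913564 = 3.384091.
  gamma(1) = phi_1 gamma(0) + c_1 = (-0.294)(3.384091) + (1.908) = 0.913077.
For k = 2 (> q): gamma(2) = phi_1 gamma(1) = (-0.294)(0.913077) = -0.268445.
Therefore gamma(2) = -0.2684 (to 4 decimal places).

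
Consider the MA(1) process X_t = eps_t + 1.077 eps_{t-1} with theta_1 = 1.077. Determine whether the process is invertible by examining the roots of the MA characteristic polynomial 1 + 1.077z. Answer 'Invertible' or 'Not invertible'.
\text{Not invertible}

The MA(q) characteristic polynomial is P(z) = 1 + 1.077z.
Invertibility requires all roots to lie outside the unit circle, i.e. |z| > 1 for every root.
This is linear in z: 1 + (1.077) z = 0  =>  z = -1/(1.077) = -0.928505,  |z| = 0.928505.
Moduli of all roots: 0.9285.
All moduli strictly greater than 1? No.
Verdict: Not invertible.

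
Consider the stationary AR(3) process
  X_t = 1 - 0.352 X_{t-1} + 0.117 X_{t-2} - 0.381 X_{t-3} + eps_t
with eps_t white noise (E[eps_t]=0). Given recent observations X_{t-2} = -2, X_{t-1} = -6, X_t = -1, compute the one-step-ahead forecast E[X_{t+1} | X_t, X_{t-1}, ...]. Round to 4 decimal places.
E[X_{t+1} \mid \mathcal F_t] = 1.4120

For an AR(p) model X_t = c + sum_i phi_i X_{t-i} + eps_t, the
one-step-ahead conditional mean is
  E[X_{t+1} | X_t, ...] = c + sum_i phi_i X_{t+1-i}.
Substitute known values:
  E[X_{t+1} | ...] = 1 + (-0.352) * (-1) + (0.117) * (-6) + (-0.381) * (-2)
                   = 1.4120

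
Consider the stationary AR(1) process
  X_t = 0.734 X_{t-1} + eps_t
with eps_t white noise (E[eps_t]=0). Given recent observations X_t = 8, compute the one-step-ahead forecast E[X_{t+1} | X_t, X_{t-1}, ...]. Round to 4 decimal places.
E[X_{t+1} \mid \mathcal F_t] = 5.8720

For an AR(p) model X_t = c + sum_i phi_i X_{t-i} + eps_t, the
one-step-ahead conditional mean is
  E[X_{t+1} | X_t, ...] = c + sum_i phi_i X_{t+1-i}.
Substitute known values:
  E[X_{t+1} | ...] = (0.734) * (8)
                   = 5.8720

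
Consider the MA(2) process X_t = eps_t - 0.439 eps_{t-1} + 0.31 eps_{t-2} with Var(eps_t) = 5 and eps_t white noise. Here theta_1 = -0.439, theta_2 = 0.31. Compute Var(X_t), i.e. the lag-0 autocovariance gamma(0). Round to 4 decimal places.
\gamma(0) = 6.4441

For an MA(q) process X_t = eps_t + sum_i theta_i eps_{t-i} with
Var(eps_t) = sigma^2, the variance is
  gamma(0) = sigma^2 * (1 + sum_i theta_i^2).
  sum_i theta_i^2 = (-0.439)^2 + (0.31)^2 = 0.192721 + 0.0961 = 0.288821.
  gamma(0) = 5 * (1 + 0.288821) = 5 * 1.288821 = 6.444105, which rounds to 6.4441.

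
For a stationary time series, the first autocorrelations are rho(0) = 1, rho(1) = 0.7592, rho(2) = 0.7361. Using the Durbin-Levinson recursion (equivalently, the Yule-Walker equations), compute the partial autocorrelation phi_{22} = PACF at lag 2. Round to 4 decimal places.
\phi_{22} = 0.3770

The PACF at lag k is phi_{kk}, the last component of the solution
to the Yule-Walker system G_k phi = r_k where
  (G_k)_{ij} = rho(|i - j|), (r_k)_i = rho(i), i,j = 1..k.
Equivalently, Durbin-Levinson gives phi_{kk} iteratively:
  phi_{11} = rho(1)
  phi_{kk} = [rho(k) - sum_{j=1..k-1} phi_{k-1,j} rho(k-j)]
            / [1 - sum_{j=1..k-1} phi_{k-1,j} rho(j)],
  phi_{k,j} = phi_{k-1,j} - phi_{kk} phi_{k-1,k-j},  j = 1..k-1.
Step k = 1:
  phi_11 = rho(1) = 0.7592.
Step k = 2:
  phi_22 = [rho(2) - phi_11 rho(1)] / [1 - phi_11 rho(1)] = [0.7361 - (0.7592)(0.7592)] / [1 - (0.7592)(0.7592)]
         = 0.15971536 / 0.42361536 = 0.377.
Therefore phi_{22} = 0.3770.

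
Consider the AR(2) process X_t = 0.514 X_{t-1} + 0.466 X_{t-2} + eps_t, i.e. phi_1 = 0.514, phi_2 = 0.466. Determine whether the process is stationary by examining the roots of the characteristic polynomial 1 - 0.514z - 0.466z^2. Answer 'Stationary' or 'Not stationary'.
\text{Stationary}

The AR(p) characteristic polynomial is P(z) = 1 - 0.514z - 0.466z^2.
Stationarity requires all roots to lie outside the unit circle, i.e. |z| > 1 for every root.
Set 1 + (-0.514) z + (-0.466) z^2 = 0, i.e. a z^2 + b z + c = 0 with a = -0.466, b = -0.514, c = 1.
Discriminant D = b^2 - 4ac = (-0.514)^2 - 4*(-0.466)*1 = 0.264196 - (-1.864) = 2.128196.
D >= 0, so the roots are real: z = (-b +/- sqrt(D)) / (2a) = (0.514 +/- 1.458834) / (-0.932).
  z_1 = (0.514 + 1.458834) / (-0.932) = -2.1168,   |z_1| = 2.1168.
  z_2 = (0.514 - 1.458834) / (-0.932) = 1.0138,   |z_2| = 1.0138.
Moduli of all roots: 2.1168, 1.0138.
All moduli strictly greater than 1? Yes.
Verdict: Stationary.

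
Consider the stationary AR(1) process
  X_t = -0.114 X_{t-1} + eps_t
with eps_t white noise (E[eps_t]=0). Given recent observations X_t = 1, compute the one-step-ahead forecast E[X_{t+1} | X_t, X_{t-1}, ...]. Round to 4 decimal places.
E[X_{t+1} \mid \mathcal F_t] = -0.1140

For an AR(p) model X_t = c + sum_i phi_i X_{t-i} + eps_t, the
one-step-ahead conditional mean is
  E[X_{t+1} | X_t, ...] = c + sum_i phi_i X_{t+1-i}.
Substitute known values:
  E[X_{t+1} | ...] = (-0.114) * (1)
                   = -0.1140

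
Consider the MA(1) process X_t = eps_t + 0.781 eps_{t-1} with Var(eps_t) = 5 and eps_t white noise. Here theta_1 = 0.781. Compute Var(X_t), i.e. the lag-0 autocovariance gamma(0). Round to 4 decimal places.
\gamma(0) = 8.0498

For an MA(q) process X_t = eps_t + sum_i theta_i eps_{t-i} with
Var(eps_t) = sigma^2, the variance is
  gamma(0) = sigma^2 * (1 + sum_i theta_i^2).
  sum_i theta_i^2 = (0.781)^2 = 0.609961.
  gamma(0) = 5 * (1 + 0.609961) = 5 * 1.609961 = 8.049805, which rounds to 8.0498.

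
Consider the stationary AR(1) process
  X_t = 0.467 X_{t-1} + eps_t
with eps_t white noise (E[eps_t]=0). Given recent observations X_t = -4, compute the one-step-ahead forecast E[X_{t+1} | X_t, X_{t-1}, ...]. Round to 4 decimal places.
E[X_{t+1} \mid \mathcal F_t] = -1.8680

For an AR(p) model X_t = c + sum_i phi_i X_{t-i} + eps_t, the
one-step-ahead conditional mean is
  E[X_{t+1} | X_t, ...] = c + sum_i phi_i X_{t+1-i}.
Substitute known values:
  E[X_{t+1} | ...] = (0.467) * (-4)
                   = -1.8680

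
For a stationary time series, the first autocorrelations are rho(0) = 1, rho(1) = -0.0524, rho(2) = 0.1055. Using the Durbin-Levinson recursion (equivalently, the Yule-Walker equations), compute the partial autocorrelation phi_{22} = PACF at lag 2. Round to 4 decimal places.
\phi_{22} = 0.1030

The PACF at lag k is phi_{kk}, the last component of the solution
to the Yule-Walker system G_k phi = r_k where
  (G_k)_{ij} = rho(|i - j|), (r_k)_i = rho(i), i,j = 1..k.
Equivalently, Durbin-Levinson gives phi_{kk} iteratively:
  phi_{11} = rho(1)
  phi_{kk} = [rho(k) - sum_{j=1..k-1} phi_{k-1,j} rho(k-j)]
            / [1 - sum_{j=1..k-1} phi_{k-1,j} rho(j)],
  phi_{k,j} = phi_{k-1,j} - phi_{kk} phi_{k-1,k-j},  j = 1..k-1.
Step k = 1:
  phi_11 = rho(1) = -0.0524.
Step k = 2:
  phi_22 = [rho(2) - phi_11 rho(1)] / [1 - phi_11 rho(1)] = [0.1055 - (-0.0524)(-0.0524)] / [1 - (-0.0524)(-0.0524)]
         = 0.10275424 / 0.99725424 = 0.103.
Therefore phi_{22} = 0.1030.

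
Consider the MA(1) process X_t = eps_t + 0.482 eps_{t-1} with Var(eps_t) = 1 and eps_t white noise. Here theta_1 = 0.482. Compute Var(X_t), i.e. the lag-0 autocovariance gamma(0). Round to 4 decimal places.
\gamma(0) = 1.2323

For an MA(q) process X_t = eps_t + sum_i theta_i eps_{t-i} with
Var(eps_t) = sigma^2, the variance is
  gamma(0) = sigma^2 * (1 + sum_i theta_i^2).
  sum_i theta_i^2 = (0.482)^2 = 0.232324.
  gamma(0) = 1 * (1 + 0.232324) = 1 * 1.232324 = 1.232324, which rounds to 1.2323.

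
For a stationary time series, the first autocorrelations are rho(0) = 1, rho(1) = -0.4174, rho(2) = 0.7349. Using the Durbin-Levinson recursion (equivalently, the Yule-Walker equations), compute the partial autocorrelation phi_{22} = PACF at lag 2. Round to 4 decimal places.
\phi_{22} = 0.6790

The PACF at lag k is phi_{kk}, the last component of the solution
to the Yule-Walker system G_k phi = r_k where
  (G_k)_{ij} = rho(|i - j|), (r_k)_i = rho(i), i,j = 1..k.
Equivalently, Durbin-Levinson gives phi_{kk} iteratively:
  phi_{11} = rho(1)
  phi_{kk} = [rho(k) - sum_{j=1..k-1} phi_{k-1,j} rho(k-j)]
            / [1 - sum_{j=1..k-1} phi_{k-1,j} rho(j)],
  phi_{k,j} = phi_{k-1,j} - phi_{kk} phi_{k-1,k-j},  j = 1..k-1.
Step k = 1:
  phi_11 = rho(1) = -0.4174.
Step k = 2:
  phi_22 = [rho(2) - phi_11 rho(1)] / [1 - phi_11 rho(1)] = [0.7349 - (-0.4174)(-0.4174)] / [1 - (-0.4174)(-0.4174)]
         = 0.56067724 / 0.82577724 = 0.679.
Therefore phi_{22} = 0.6790.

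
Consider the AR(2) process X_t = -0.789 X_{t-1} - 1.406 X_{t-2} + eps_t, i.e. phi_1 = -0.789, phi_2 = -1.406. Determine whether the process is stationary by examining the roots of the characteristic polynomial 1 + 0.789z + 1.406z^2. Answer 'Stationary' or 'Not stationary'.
\text{Not stationary}

The AR(p) characteristic polynomial is P(z) = 1 + 0.789z + 1.406z^2.
Stationarity requires all roots to lie outside the unit circle, i.e. |z| > 1 for every root.
Set 1 + (0.789) z + (1.406) z^2 = 0, i.e. a z^2 + b z + c = 0 with a = 1.406, b = 0.789, c = 1.
Discriminant D = b^2 - 4ac = (0.789)^2 - 4*(1.406)*1 = 0.622521 - (5.624) = -5.001479.
D < 0, so the roots are the complex-conjugate pair z = (-b +/- i sqrt(-D)) / (2a) = -0.2806 +/- 0.7953i.
For a conjugate pair |z|^2 = z * conj(z) = (product of roots) = c/a = 1/(1.406) = 0.711238, so |z| = sqrt(0.711238) = 0.8433 for both roots.
Moduli of all roots: 0.8433, 0.8433.
All moduli strictly greater than 1? No.
Verdict: Not stationary.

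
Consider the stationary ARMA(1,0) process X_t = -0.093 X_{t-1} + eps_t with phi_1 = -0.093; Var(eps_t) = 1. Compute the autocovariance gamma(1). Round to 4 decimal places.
\gamma(1) = -0.0938

Multiply the model equation by X_{t-k} and take expectations. With theta_0 = psi_0 = 1 and psi_j the MA(infinity) weights, this gives
  gamma(k) - sum_i phi_i gamma(k-i) = c_k,
  c_k = sigma^2 * sum_{j=k..q} theta_j psi_{j-k}   (c_k = 0 for k > q),
using gamma(-m) = gamma(m).
Pure AR (q = 0): c_0 = sigma^2 = 1, c_k = 0 for k >= 1.
Equations for k = 0 and k = 1 (AR order 1):
  gamma(0) = phi_1 gamma(1) + c_0
  gamma(1) = phi_1 gamma(0) + c_1
Substituting the second into the first: gamma(0) (1 - phi_1^2) = c_0 + phi_1 c_1, so
  gamma(0) = c_0 / (1 - phi_1^2) = 1 / (1 - (-0.093)^2) = 1 / 0.991351 = 1.008724.
  gamma(1) = phi_1 gamma(0) = (-0.093)(1.008724) = -0.093811.
Therefore gamma(1) = -0.0938 (to 4 decimal places).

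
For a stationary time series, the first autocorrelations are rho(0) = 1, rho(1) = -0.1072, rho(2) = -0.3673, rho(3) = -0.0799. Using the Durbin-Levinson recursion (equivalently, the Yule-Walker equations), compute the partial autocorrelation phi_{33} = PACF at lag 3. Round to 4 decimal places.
\phi_{33} = -0.2080

The PACF at lag k is phi_{kk}, the last component of the solution
to the Yule-Walker system G_k phi = r_k where
  (G_k)_{ij} = rho(|i - j|), (r_k)_i = rho(i), i,j = 1..k.
Equivalently, Durbin-Levinson gives phi_{kk} iteratively:
  phi_{11} = rho(1)
  phi_{kk} = [rho(k) - sum_{j=1..k-1} phi_{k-1,j} rho(k-j)]
            / [1 - sum_{j=1..k-1} phi_{k-1,j} rho(j)],
  phi_{k,j} = phi_{k-1,j} - phi_{kk} phi_{k-1,k-j},  j = 1..k-1.
Step k = 1:
  phi_11 = rho(1) = -0.1072.
Step k = 2:
  phi_22 = [rho(2) - phi_11 rho(1)] / [1 - phi_11 rho(1)] = [-0.3673 - (-0.1072)(-0.1072)] / [1 - (-0.1072)(-0.1072)]
         = -0.37879184 / 0.98850816 = -0.383195.
  Update: phi_21 = phi_11 - phi_22 phi_11 = -0.1072 - (-0.383195)(-0.1072) = -0.148279.
Step k = 3:
  phi_33 = [rho(3) - phi_21 rho(2) - phi_22 rho(1)] / [1 - phi_21 rho(1) - phi_22 rho(2)]
    numerator   = -0.0799 - (-0.148279)(-0.3673) - (-0.383195)(-0.1072) = -0.17544127
    denominator = 1 - (-0.148279)(-0.1072) - (-0.383195)(-0.3673) = 0.84335685
  phi_33 = -0.17544127 / 0.84335685 = -0.208.
Therefore phi_{33} = -0.2080.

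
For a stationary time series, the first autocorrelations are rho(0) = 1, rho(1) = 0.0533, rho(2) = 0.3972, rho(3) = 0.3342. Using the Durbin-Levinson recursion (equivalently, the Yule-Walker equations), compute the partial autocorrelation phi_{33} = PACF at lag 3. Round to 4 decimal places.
\phi_{33} = 0.3570

The PACF at lag k is phi_{kk}, the last component of the solution
to the Yule-Walker system G_k phi = r_k where
  (G_k)_{ij} = rho(|i - j|), (r_k)_i = rho(i), i,j = 1..k.
Equivalently, Durbin-Levinson gives phi_{kk} iteratively:
  phi_{11} = rho(1)
  phi_{kk} = [rho(k) - sum_{j=1..k-1} phi_{k-1,j} rho(k-j)]
            / [1 - sum_{j=1..k-1} phi_{k-1,j} rho(j)],
  phi_{k,j} = phi_{k-1,j} - phi_{kk} phi_{k-1,k-j},  j = 1..k-1.
Step k = 1:
  phi_11 = rho(1) = 0.0533.
Step k = 2:
  phi_22 = [rho(2) - phi_11 rho(1)] / [1 - phi_11 rho(1)] = [0.3972 - (0.0533)(0.0533)] / [1 - (0.0533)(0.0533)]
         = 0.39435911 / 0.99715911 = 0.395483.
  Update: phi_21 = phi_11 - phi_22 phi_11 = 0.0533 - (0.395483)(0.0533) = 0.032221.
Step k = 3:
  phi_33 = [rho(3) - phi_21 rho(2) - phi_22 rho(1)] / [1 - phi_21 rho(1) - phi_22 rho(2)]
    numerator   = 0.3342 - (0.032221)(0.3972) - (0.395483)(0.0533) = 0.30032268
    denominator = 1 - (0.032221)(0.0533) - (0.395483)(0.3972) = 0.84119693
  phi_33 = 0.30032268 / 0.84119693 = 0.357.
Therefore phi_{33} = 0.3570.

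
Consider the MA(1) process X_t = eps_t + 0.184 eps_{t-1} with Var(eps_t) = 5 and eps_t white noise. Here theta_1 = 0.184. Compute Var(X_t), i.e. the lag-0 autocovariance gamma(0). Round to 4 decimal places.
\gamma(0) = 5.1693

For an MA(q) process X_t = eps_t + sum_i theta_i eps_{t-i} with
Var(eps_t) = sigma^2, the variance is
  gamma(0) = sigma^2 * (1 + sum_i theta_i^2).
  sum_i theta_i^2 = (0.184)^2 = 0.033856.
  gamma(0) = 5 * (1 + 0.033856) = 5 * 1.033856 = 5.16928, which rounds to 5.1693.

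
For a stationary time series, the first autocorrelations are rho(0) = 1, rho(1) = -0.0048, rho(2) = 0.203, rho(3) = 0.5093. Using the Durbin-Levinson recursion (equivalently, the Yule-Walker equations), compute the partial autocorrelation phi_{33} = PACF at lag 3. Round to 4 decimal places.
\phi_{33} = 0.5330

The PACF at lag k is phi_{kk}, the last component of the solution
to the Yule-Walker system G_k phi = r_k where
  (G_k)_{ij} = rho(|i - j|), (r_k)_i = rho(i), i,j = 1..k.
Equivalently, Durbin-Levinson gives phi_{kk} iteratively:
  phi_{11} = rho(1)
  phi_{kk} = [rho(k) - sum_{j=1..k-1} phi_{k-1,j} rho(k-j)]
            / [1 - sum_{j=1..k-1} phi_{k-1,j} rho(j)],
  phi_{k,j} = phi_{k-1,j} - phi_{kk} phi_{k-1,k-j},  j = 1..k-1.
Step k = 1:
  phi_11 = rho(1) = -0.0048.
Step k = 2:
  phi_22 = [rho(2) - phi_11 rho(1)] / [1 - phi_11 rho(1)] = [0.203 - (-0.0048)(-0.0048)] / [1 - (-0.0048)(-0.0048)]
         = 0.20297696 / 0.99997696 = 0.202982.
  Update: phi_21 = phi_11 - phi_22 phi_11 = -0.0048 - (0.202982)(-0.0048) = -0.003826.
Step k = 3:
  phi_33 = [rho(3) - phi_21 rho(2) - phi_22 rho(1)] / [1 - phi_21 rho(1) - phi_22 rho(2)]
    numerator   = 0.5093 - (-0.003826)(0.203) - (0.202982)(-0.0048) = 0.51105093
    denominator = 1 - (-0.003826)(-0.0048) - (0.202982)(0.203) = 0.95877636
  phi_33 = 0.51105093 / 0.95877636 = 0.533.
Therefore phi_{33} = 0.5330.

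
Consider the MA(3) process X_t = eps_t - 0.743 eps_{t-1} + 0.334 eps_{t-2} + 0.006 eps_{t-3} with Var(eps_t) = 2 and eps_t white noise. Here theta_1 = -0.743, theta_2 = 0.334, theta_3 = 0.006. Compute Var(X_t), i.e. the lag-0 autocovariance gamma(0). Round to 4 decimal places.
\gamma(0) = 3.3273

For an MA(q) process X_t = eps_t + sum_i theta_i eps_{t-i} with
Var(eps_t) = sigma^2, the variance is
  gamma(0) = sigma^2 * (1 + sum_i theta_i^2).
  sum_i theta_i^2 = (-0.743)^2 + (0.334)^2 + (0.006)^2 = 0.552049 + 0.111556 + 0.000036 = 0.663641.
  gamma(0) = 2 * (1 + 0.663641) = 2 * 1.663641 = 3.327282, which rounds to 3.3273.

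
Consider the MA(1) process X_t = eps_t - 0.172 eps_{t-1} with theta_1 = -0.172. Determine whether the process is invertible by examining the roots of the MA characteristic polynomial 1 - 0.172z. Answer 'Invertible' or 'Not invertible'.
\text{Invertible}

The MA(q) characteristic polynomial is P(z) = 1 - 0.172z.
Invertibility requires all roots to lie outside the unit circle, i.e. |z| > 1 for every root.
This is linear in z: 1 + (-0.172) z = 0  =>  z = -1/(-0.172) = 5.813953,  |z| = 5.813953.
Moduli of all roots: 5.8140.
All moduli strictly greater than 1? Yes.
Verdict: Invertible.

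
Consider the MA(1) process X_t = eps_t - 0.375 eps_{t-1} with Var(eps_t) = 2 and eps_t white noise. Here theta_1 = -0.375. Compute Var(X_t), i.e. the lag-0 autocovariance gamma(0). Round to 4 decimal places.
\gamma(0) = 2.2813

For an MA(q) process X_t = eps_t + sum_i theta_i eps_{t-i} with
Var(eps_t) = sigma^2, the variance is
  gamma(0) = sigma^2 * (1 + sum_i theta_i^2).
  sum_i theta_i^2 = (-0.375)^2 = 0.140625.
  gamma(0) = 2 * (1 + 0.140625) = 2 * 1.140625 = 2.28125, which rounds to 2.2813.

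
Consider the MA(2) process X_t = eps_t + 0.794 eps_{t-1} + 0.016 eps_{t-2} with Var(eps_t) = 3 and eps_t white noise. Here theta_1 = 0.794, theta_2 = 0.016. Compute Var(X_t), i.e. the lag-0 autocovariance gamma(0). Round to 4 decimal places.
\gamma(0) = 4.8921

For an MA(q) process X_t = eps_t + sum_i theta_i eps_{t-i} with
Var(eps_t) = sigma^2, the variance is
  gamma(0) = sigma^2 * (1 + sum_i theta_i^2).
  sum_i theta_i^2 = (0.794)^2 + (0.016)^2 = 0.630436 + 0.000256 = 0.630692.
  gamma(0) = 3 * (1 + 0.630692) = 3 * 1.630692 = 4.892076, which rounds to 4.8921.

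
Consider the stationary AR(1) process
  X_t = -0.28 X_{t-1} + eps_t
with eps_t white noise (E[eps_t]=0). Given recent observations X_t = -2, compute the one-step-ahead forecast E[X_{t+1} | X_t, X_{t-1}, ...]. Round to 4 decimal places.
E[X_{t+1} \mid \mathcal F_t] = 0.5600

For an AR(p) model X_t = c + sum_i phi_i X_{t-i} + eps_t, the
one-step-ahead conditional mean is
  E[X_{t+1} | X_t, ...] = c + sum_i phi_i X_{t+1-i}.
Substitute known values:
  E[X_{t+1} | ...] = (-0.28) * (-2)
                   = 0.5600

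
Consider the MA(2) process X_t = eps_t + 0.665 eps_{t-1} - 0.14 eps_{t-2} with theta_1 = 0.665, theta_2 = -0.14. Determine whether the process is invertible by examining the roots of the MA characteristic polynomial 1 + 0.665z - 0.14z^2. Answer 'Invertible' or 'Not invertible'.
\text{Invertible}

The MA(q) characteristic polynomial is P(z) = 1 + 0.665z - 0.14z^2.
Invertibility requires all roots to lie outside the unit circle, i.e. |z| > 1 for every root.
Set 1 + (0.665) z + (-0.14) z^2 = 0, i.e. a z^2 + b z + c = 0 with a = -0.14, b = 0.665, c = 1.
Discriminant D = b^2 - 4ac = (0.665)^2 - 4*(-0.14)*1 = 0.442225 - (-0.56) = 1.002225.
D >= 0, so the roots are real: z = (-b +/- sqrt(D)) / (2a) = (-0.665 +/- 1.001112) / (-0.28).
  z_1 = (-0.665 + 1.001112) / (-0.28) = -1.2004,   |z_1| = 1.2004.
  z_2 = (-0.665 - 1.001112) / (-0.28) = 5.9504,   |z_2| = 5.9504.
Moduli of all roots: 1.2004, 5.9504.
All moduli strictly greater than 1? Yes.
Verdict: Invertible.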